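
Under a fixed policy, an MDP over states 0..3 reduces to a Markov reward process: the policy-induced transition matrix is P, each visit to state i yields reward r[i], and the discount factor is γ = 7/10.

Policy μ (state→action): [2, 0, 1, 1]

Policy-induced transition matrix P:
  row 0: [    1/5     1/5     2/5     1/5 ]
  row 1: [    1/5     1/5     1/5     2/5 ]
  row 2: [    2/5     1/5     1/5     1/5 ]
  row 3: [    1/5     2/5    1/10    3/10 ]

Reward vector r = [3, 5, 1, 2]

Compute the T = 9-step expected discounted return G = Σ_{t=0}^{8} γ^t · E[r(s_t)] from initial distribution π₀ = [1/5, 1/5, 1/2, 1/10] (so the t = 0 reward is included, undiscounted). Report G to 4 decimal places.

G = 8.3771

t=0: π = [0.2000, 0.2000, 0.5000, 0.1000], E[r] = 2.3000, γ^t·E[r] = 2.300000, running G = 2.300000
t=1: π = [0.3000, 0.2200, 0.2300, 0.2500], E[r] = 2.7300, γ^t·E[r] = 1.911000, running G = 4.211000
t=2: π = [0.2460, 0.2500, 0.2350, 0.2690], E[r] = 2.7610, γ^t·E[r] = 1.352890, running G = 5.563890
t=3: π = [0.2470, 0.2538, 0.2223, 0.2769], E[r] = 2.7861, γ^t·E[r] = 0.955632, running G = 6.519522
t=4: π = [0.2445, 0.2554, 0.2217, 0.2785], E[r] = 2.7889, γ^t·E[r] = 0.669612, running G = 7.189135
t=5: π = [0.2443, 0.2557, 0.2210, 0.2789], E[r] = 2.7904, γ^t·E[r] = 0.468977, running G = 7.658111
t=6: π = [0.2442, 0.2558, 0.2210, 0.2790], E[r] = 2.7906, γ^t·E[r] = 0.328310, running G = 7.986421
t=7: π = [0.2442, 0.2558, 0.2209, 0.2791], E[r] = 2.7907, γ^t·E[r] = 0.229824, running G = 8.216245
t=8: π = [0.2442, 0.2558, 0.2209, 0.2791], E[r] = 2.7907, γ^t·E[r] = 0.160878, running G = 8.377123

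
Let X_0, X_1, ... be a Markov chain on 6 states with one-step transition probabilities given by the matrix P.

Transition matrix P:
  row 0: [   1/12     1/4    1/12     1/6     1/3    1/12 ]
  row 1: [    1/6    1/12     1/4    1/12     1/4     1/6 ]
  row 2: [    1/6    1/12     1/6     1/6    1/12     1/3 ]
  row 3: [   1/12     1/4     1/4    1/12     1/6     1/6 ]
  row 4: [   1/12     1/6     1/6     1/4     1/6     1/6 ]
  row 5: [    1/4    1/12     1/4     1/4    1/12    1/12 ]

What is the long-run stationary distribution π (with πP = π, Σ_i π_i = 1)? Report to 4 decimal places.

Balance equations π_j = Σ_i π_i·P[i][j]:
  π_0 = 1/12·π_0 + 1/6·π_1 + 1/6·π_2 + 1/12·π_3 + 1/12·π_4 + 1/4·π_5
  π_1 = 1/4·π_0 + 1/12·π_1 + 1/12·π_2 + 1/4·π_3 + 1/6·π_4 + 1/12·π_5
  π_2 = 1/12·π_0 + 1/4·π_1 + 1/6·π_2 + 1/4·π_3 + 1/6·π_4 + 1/4·π_5
  π_3 = 1/6·π_0 + 1/12·π_1 + 1/6·π_2 + 1/12·π_3 + 1/4·π_4 + 1/4·π_5
  π_4 = 1/3·π_0 + 1/4·π_1 + 1/12·π_2 + 1/6·π_3 + 1/6·π_4 + 1/12·π_5
  normalize: π_0 + π_1 + π_2 + π_3 + π_4 + π_5 = 1
Solving the linear system gives exactly π = [49297/349741, 52215/349741, 9786/49963, 59071/349741, 60103/349741, 60553/349741].

π = [0.1410, 0.1493, 0.1959, 0.1689, 0.1719, 0.1731]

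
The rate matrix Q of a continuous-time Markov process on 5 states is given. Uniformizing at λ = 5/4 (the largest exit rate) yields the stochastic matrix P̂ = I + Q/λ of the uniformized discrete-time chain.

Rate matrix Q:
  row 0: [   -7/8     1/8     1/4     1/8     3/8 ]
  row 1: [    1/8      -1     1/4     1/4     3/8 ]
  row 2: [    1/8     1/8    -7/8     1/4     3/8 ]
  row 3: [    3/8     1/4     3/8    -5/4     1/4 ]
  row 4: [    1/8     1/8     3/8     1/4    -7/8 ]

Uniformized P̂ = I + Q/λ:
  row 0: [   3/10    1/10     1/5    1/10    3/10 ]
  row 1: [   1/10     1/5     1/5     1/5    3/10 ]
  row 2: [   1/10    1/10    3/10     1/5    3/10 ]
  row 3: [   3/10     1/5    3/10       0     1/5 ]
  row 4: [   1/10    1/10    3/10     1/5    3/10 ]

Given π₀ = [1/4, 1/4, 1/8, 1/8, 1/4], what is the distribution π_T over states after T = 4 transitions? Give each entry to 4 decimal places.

t=0: π = [0.2500, 0.2500, 0.1250, 0.1250, 0.2500]
t=1: π = [0.1750, 0.1375, 0.2500, 0.1500, 0.2875]
t=2: π = [0.1650, 0.1288, 0.2688, 0.1525, 0.2850]
t=3: π = [0.1635, 0.1281, 0.2706, 0.1530, 0.2848]
t=4: π = [0.1633, 0.1281, 0.2708, 0.1531, 0.2847]

π = [0.1633, 0.1281, 0.2708, 0.1531, 0.2847]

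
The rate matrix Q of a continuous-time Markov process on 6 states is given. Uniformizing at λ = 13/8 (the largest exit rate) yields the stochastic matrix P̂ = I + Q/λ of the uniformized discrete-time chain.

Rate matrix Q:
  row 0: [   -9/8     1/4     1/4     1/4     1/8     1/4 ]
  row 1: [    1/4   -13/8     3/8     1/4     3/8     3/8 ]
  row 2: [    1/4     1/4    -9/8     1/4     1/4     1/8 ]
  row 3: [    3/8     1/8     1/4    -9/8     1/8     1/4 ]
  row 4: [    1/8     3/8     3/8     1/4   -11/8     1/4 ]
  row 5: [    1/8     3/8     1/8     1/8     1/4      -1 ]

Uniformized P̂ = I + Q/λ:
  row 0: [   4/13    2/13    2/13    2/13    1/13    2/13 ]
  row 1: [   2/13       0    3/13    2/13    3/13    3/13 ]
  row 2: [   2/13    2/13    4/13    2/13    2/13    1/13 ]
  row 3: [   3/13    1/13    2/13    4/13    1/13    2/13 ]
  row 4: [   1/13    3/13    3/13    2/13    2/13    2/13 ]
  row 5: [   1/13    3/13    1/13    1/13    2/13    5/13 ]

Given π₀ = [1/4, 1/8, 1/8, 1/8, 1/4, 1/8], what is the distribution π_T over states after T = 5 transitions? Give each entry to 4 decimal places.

t=0: π = [0.2500, 0.1250, 0.1250, 0.1250, 0.2500, 0.1250]
t=1: π = [0.1731, 0.1538, 0.1923, 0.1635, 0.1346, 0.1827]
t=2: π = [0.1686, 0.1420, 0.1916, 0.1649, 0.1398, 0.1930]
t=3: π = [0.1669, 0.1449, 0.1901, 0.1644, 0.1391, 0.1946]
t=4: π = [0.1665, 0.1446, 0.1900, 0.1642, 0.1395, 0.1953]
t=5: π = [0.1663, 0.1447, 0.1899, 0.1641, 0.1395, 0.1954]

π = [0.1663, 0.1447, 0.1899, 0.1641, 0.1395, 0.1954]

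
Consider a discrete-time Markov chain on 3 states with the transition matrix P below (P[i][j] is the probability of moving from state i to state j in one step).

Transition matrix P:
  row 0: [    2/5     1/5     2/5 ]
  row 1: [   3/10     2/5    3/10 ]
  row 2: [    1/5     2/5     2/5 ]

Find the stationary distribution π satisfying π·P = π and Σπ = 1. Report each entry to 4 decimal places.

π = [0.2927, 0.3415, 0.3659]

Balance equations π_j = Σ_i π_i·P[i][j]:
  π_0 = 2/5·π_0 + 3/10·π_1 + 1/5·π_2
  π_1 = 1/5·π_0 + 2/5·π_1 + 2/5·π_2
  normalize: π_0 + π_1 + π_2 = 1
Solving the linear system gives exactly π = [12/41, 14/41, 15/41].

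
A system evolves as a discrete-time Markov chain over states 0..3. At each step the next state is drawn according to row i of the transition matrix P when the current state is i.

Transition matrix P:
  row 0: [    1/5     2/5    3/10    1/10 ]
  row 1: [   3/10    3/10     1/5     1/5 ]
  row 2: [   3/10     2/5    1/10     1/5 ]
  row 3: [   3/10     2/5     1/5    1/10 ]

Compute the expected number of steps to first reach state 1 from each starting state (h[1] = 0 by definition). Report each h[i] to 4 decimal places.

h = [2.5000, 0.0000, 2.5000, 2.5000]

First-step conditioning: h[1] = 0; for i ≠ 1, h[i] = 1 + Σ_k P[i][k]·h[k].
  h[0] = 1 + 1/5·h[0] + 3/10·h[2] + 1/10·h[3]
  h[2] = 1 + 3/10·h[0] + 1/10·h[2] + 1/5·h[3]
  h[3] = 1 + 3/10·h[0] + 1/5·h[2] + 1/10·h[3]
Solving the 3×3 linear system over states ≠ 1 gives exactly h = [5/2, 0, 5/2, 5/2] (h[1] = 0 is the target).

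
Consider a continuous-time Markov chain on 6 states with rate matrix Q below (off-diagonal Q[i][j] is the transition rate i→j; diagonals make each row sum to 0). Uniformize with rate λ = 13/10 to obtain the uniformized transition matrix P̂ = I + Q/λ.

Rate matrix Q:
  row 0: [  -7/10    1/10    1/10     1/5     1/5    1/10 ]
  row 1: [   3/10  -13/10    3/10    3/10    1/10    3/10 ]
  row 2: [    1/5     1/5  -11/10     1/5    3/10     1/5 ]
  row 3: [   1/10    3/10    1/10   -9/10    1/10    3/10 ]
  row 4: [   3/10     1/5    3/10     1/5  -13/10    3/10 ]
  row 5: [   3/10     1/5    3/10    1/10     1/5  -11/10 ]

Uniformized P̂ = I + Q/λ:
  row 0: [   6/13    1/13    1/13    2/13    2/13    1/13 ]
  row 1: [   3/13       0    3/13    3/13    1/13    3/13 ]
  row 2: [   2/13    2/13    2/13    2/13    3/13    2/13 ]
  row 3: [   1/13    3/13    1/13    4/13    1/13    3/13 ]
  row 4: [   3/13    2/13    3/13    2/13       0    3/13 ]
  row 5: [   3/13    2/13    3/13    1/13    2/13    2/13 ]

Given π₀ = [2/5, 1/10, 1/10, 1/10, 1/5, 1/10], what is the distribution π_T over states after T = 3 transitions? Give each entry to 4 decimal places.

t=0: π = [0.4000, 0.1000, 0.1000, 0.1000, 0.2000, 0.1000]
t=1: π = [0.3000, 0.1154, 0.1462, 0.1692, 0.1154, 0.1538]
t=2: π = [0.2627, 0.1260, 0.1473, 0.1769, 0.1254, 0.1615]
t=3: π = [0.2528, 0.1279, 0.1518, 0.1783, 0.1226, 0.1666]

π = [0.2528, 0.1279, 0.1518, 0.1783, 0.1226, 0.1666]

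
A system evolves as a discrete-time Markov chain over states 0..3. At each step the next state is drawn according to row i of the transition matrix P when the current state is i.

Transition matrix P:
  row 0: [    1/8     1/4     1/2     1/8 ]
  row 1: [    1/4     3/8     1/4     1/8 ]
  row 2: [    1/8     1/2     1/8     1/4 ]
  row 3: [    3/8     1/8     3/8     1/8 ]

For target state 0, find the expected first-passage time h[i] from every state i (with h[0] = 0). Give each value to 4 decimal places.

First-step conditioning: h[0] = 0; for i ≠ 0, h[i] = 1 + Σ_k P[i][k]·h[k].
  h[1] = 1 + 3/8·h[1] + 1/4·h[2] + 1/8·h[3]
  h[2] = 1 + 1/2·h[1] + 1/8·h[2] + 1/4·h[3]
  h[3] = 1 + 1/8·h[1] + 3/8·h[2] + 1/8·h[3]
Solving the 3×3 linear system over states ≠ 0 gives exactly h = [0, 71/17, 78/17, 63/17] (h[0] = 0 is the target).

h = [0.0000, 4.1765, 4.5882, 3.7059]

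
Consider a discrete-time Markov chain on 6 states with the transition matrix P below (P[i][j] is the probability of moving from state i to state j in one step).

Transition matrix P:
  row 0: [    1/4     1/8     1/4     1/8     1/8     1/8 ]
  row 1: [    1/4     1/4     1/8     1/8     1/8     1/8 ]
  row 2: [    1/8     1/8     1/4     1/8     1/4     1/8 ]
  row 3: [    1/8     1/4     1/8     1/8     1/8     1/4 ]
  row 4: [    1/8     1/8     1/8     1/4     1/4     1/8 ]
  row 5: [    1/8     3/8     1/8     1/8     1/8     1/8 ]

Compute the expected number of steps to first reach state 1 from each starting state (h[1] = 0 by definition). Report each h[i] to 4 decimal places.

First-step conditioning: h[1] = 0; for i ≠ 1, h[i] = 1 + Σ_k P[i][k]·h[k].
  h[0] = 1 + 1/4·h[0] + 1/4·h[2] + 1/8·h[3] + 1/8·h[4] + 1/8·h[5]
  h[2] = 1 + 1/8·h[0] + 1/4·h[2] + 1/8·h[3] + 1/4·h[4] + 1/8·h[5]
  h[3] = 1 + 1/8·h[0] + 1/8·h[2] + 1/8·h[3] + 1/8·h[4] + 1/4·h[5]
  h[4] = 1 + 1/8·h[0] + 1/8·h[2] + 1/4·h[3] + 1/4·h[4] + 1/8·h[5]
  h[5] = 1 + 1/8·h[0] + 1/8·h[2] + 1/8·h[3] + 1/8·h[4] + 1/8·h[5]
Solving the 5×5 linear system over states ≠ 1 gives exactly h = [3657/655, 0, 3647/655, 3087/655, 3577/655, 2744/655] (h[1] = 0 is the target).

h = [5.5832, 0.0000, 5.5679, 4.7130, 5.4611, 4.1893]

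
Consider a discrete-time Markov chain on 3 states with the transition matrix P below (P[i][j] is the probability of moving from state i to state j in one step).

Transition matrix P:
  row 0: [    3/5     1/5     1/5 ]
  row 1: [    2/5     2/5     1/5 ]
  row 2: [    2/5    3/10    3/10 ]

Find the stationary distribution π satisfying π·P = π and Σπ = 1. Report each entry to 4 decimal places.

Balance equations π_j = Σ_i π_i·P[i][j]:
  π_0 = 3/5·π_0 + 2/5·π_1 + 2/5·π_2
  π_1 = 1/5·π_0 + 2/5·π_1 + 3/10·π_2
  normalize: π_0 + π_1 + π_2 = 1
Solving the linear system gives exactly π = [1/2, 5/18, 2/9].

π = [0.5000, 0.2778, 0.2222]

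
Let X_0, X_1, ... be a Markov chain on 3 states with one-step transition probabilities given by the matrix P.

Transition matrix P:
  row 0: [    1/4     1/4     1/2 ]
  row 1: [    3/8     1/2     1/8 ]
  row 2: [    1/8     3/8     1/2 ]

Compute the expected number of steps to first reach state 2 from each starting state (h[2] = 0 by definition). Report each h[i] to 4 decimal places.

h = [2.6667, 4.0000, 0.0000]

First-step conditioning: h[2] = 0; for i ≠ 2, h[i] = 1 + Σ_k P[i][k]·h[k].
  h[0] = 1 + 1/4·h[0] + 1/4·h[1]
  h[1] = 1 + 3/8·h[0] + 1/2·h[1]
Solving the 2×2 linear system over states ≠ 2 gives exactly h = [8/3, 4, 0] (h[2] = 0 is the target).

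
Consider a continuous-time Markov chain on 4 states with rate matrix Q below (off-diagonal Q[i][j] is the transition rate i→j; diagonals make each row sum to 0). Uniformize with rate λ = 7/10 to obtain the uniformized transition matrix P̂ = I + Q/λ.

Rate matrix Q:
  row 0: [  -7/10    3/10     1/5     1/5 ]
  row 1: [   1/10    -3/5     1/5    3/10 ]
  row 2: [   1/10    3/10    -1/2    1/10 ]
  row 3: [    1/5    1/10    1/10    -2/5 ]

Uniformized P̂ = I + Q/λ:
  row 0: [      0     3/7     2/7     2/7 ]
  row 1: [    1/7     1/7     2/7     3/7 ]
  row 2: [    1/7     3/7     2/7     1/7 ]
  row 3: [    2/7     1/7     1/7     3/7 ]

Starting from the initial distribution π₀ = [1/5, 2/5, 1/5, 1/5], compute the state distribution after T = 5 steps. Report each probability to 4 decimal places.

π = [0.1671, 0.2585, 0.2376, 0.3368]

t=0: π = [0.2000, 0.4000, 0.2000, 0.2000]
t=1: π = [0.1429, 0.2571, 0.2571, 0.3429]
t=2: π = [0.1714, 0.2571, 0.2367, 0.3347]
t=3: π = [0.1662, 0.2595, 0.2379, 0.3364]
t=4: π = [0.1672, 0.2583, 0.2377, 0.3369]
t=5: π = [0.1671, 0.2585, 0.2376, 0.3368]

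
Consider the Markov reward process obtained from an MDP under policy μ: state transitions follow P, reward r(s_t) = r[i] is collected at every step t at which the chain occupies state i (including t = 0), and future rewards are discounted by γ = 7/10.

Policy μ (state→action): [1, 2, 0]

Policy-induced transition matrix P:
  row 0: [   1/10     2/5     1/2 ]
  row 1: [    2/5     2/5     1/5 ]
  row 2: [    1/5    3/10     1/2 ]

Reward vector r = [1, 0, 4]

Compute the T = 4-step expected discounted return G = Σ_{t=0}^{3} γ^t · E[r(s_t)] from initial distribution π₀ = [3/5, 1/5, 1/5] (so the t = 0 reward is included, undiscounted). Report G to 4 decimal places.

t=0: π = [0.6000, 0.2000, 0.2000], E[r] = 1.4000, γ^t·E[r] = 1.400000, running G = 1.400000
t=1: π = [0.1800, 0.3800, 0.4400], E[r] = 1.9400, γ^t·E[r] = 1.358000, running G = 2.758000
t=2: π = [0.2580, 0.3560, 0.3860], E[r] = 1.8020, γ^t·E[r] = 0.882980, running G = 3.640980
t=3: π = [0.2454, 0.3614, 0.3932], E[r] = 1.8182, γ^t·E[r] = 0.623643, running G = 4.264623

G = 4.2646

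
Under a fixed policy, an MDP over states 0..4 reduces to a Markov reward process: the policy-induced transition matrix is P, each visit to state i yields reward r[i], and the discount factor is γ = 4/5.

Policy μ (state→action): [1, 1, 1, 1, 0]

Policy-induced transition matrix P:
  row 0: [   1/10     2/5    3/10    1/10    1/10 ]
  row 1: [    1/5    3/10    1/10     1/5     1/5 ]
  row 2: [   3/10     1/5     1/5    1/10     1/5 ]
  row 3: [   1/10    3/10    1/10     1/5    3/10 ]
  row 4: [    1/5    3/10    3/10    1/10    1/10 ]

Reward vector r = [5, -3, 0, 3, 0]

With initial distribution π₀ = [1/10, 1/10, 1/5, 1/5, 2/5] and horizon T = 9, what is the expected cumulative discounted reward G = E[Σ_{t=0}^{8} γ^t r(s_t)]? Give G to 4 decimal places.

t=0: π = [0.1000, 0.1000, 0.2000, 0.2000, 0.4000], E[r] = 0.8000, γ^t·E[r] = 0.800000, running G = 0.800000
t=1: π = [0.1900, 0.2900, 0.2200, 0.1300, 0.1700], E[r] = 0.4700, γ^t·E[r] = 0.376000, running G = 1.176000
t=2: π = [0.1900, 0.2970, 0.1940, 0.1420, 0.1770], E[r] = 0.4850, γ^t·E[r] = 0.310400, running G = 1.486400
t=3: π = [0.1862, 0.2996, 0.1928, 0.1439, 0.1775], E[r] = 0.4639, γ^t·E[r] = 0.237517, running G = 1.723917
t=4: π = [0.1863, 0.2993, 0.1920, 0.1444, 0.1780], E[r] = 0.4664, γ^t·E[r] = 0.191029, running G = 1.914946
t=5: π = [0.1861, 0.2994, 0.1921, 0.1444, 0.1780], E[r] = 0.4655, γ^t·E[r] = 0.152546, running G = 2.067492
t=6: π = [0.1862, 0.2994, 0.1920, 0.1444, 0.1780], E[r] = 0.4657, γ^t·E[r] = 0.122078, running G = 2.189569
t=7: π = [0.1862, 0.2994, 0.1920, 0.1444, 0.1780], E[r] = 0.4657, γ^t·E[r] = 0.097654, running G = 2.287223
t=8: π = [0.1862, 0.2994, 0.1920, 0.1444, 0.1780], E[r] = 0.4657, γ^t·E[r] = 0.078125, running G = 2.365348

G = 2.3653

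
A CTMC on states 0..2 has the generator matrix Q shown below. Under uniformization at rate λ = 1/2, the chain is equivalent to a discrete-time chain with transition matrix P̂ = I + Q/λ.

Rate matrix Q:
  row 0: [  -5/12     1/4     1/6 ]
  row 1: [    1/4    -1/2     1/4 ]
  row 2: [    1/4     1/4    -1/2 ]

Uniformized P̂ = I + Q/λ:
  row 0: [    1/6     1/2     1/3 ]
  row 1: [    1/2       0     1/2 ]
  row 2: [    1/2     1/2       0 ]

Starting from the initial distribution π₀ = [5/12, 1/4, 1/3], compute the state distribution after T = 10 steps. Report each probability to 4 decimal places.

π = [0.3750, 0.3333, 0.2917]

t=0: π = [0.4167, 0.2500, 0.3333]
t=1: π = [0.3611, 0.3750, 0.2639]
t=2: π = [0.3796, 0.3125, 0.3079]
t=3: π = [0.3735, 0.3438, 0.2828]
t=4: π = [0.3755, 0.3281, 0.2964]
t=5: π = [0.3748, 0.3359, 0.2892]
t=6: π = [0.3751, 0.3320, 0.2929]
t=7: π = [0.3750, 0.3340, 0.2910]
t=8: π = [0.3750, 0.3330, 0.2920]
t=9: π = [0.3750, 0.3335, 0.2915]
t=10: π = [0.3750, 0.3333, 0.2917]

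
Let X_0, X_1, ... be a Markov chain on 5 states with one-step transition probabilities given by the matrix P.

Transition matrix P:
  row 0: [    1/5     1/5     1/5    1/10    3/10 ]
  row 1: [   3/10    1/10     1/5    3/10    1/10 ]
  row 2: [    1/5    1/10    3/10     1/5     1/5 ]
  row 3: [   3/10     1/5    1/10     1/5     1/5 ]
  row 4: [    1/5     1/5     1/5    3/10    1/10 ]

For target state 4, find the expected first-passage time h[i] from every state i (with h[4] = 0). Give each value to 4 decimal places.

First-step conditioning: h[4] = 0; for i ≠ 4, h[i] = 1 + Σ_k P[i][k]·h[k].
  h[0] = 1 + 1/5·h[0] + 1/5·h[1] + 1/5·h[2] + 1/10·h[3]
  h[1] = 1 + 3/10·h[0] + 1/10·h[1] + 1/5·h[2] + 3/10·h[3]
  h[2] = 1 + 1/5·h[0] + 1/10·h[1] + 3/10·h[2] + 1/5·h[3]
  h[3] = 1 + 3/10·h[0] + 1/5·h[1] + 1/10·h[2] + 1/5·h[3]
Solving the 4×4 linear system over states ≠ 4 gives exactly h = [100/23, 120/23, 110/23, 110/23, 0] (h[4] = 0 is the target).

h = [4.3478, 5.2174, 4.7826, 4.7826, 0.0000]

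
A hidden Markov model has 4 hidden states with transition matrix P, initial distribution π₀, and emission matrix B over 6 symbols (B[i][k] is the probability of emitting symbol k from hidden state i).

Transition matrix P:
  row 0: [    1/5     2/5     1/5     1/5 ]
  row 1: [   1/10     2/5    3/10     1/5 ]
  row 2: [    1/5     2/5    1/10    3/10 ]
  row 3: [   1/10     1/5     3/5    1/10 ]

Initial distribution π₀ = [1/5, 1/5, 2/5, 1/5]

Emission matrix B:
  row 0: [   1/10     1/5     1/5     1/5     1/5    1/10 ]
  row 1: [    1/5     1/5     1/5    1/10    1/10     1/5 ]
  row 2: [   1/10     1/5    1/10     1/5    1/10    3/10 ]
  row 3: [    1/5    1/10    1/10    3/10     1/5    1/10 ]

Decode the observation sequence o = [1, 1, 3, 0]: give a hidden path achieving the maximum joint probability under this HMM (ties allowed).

t=0: δ = [4.000e-02, 4.000e-02, 8.000e-02, 2.000e-02]  (obs o_0=1)
t=1: δ = [3.200e-03, 6.400e-03, 2.400e-03, 2.400e-03]  ψ = [2, 2, 1, 2]  (obs o_1=1)
t=2: δ = [1.280e-04, 2.560e-04, 3.840e-04, 3.840e-04]  ψ = [0, 1, 1, 1]  (obs o_2=3)
t=3: δ = [7.680e-06, 3.072e-05, 2.304e-05, 2.304e-05]  ψ = [2, 2, 3, 2]  (obs o_3=0)
backtrack: best end state = 1; path = [2, 1, 2, 1]

path = [2, 1, 2, 1]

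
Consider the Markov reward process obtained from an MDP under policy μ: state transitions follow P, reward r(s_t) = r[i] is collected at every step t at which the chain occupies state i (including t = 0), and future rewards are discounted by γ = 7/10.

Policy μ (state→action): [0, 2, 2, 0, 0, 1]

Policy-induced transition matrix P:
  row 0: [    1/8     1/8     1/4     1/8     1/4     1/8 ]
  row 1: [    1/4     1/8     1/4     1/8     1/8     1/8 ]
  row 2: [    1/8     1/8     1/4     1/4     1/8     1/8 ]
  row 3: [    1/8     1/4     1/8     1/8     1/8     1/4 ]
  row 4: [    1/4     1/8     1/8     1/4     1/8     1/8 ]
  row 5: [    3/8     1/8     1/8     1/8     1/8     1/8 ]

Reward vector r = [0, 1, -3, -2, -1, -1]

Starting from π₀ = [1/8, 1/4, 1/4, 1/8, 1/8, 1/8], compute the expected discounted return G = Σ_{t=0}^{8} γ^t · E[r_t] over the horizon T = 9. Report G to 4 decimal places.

G = -3.3588

t=0: π = [0.1250, 0.2500, 0.2500, 0.1250, 0.1250, 0.1250], E[r] = -1.0000, γ^t·E[r] = -1.000000, running G = -1.000000
t=1: π = [0.2031, 0.1406, 0.2031, 0.1719, 0.1406, 0.1406], E[r] = -1.0938, γ^t·E[r] = -0.765625, running G = -1.765625
t=2: π = [0.1953, 0.1465, 0.1934, 0.1680, 0.1504, 0.1465], E[r] = -1.0664, γ^t·E[r] = -0.522539, running G = -2.288164
t=3: π = [0.1987, 0.1460, 0.1919, 0.1680, 0.1494, 0.1460], E[r] = -1.0610, γ^t·E[r] = -0.363935, running G = -2.652099
t=4: π = [0.1984, 0.1460, 0.1921, 0.1677, 0.1498, 0.1460], E[r] = -1.0614, γ^t·E[r] = -0.254842, running G = -2.906942
t=5: π = [0.1985, 0.1460, 0.1921, 0.1677, 0.1498, 0.1460], E[r] = -1.0615, γ^t·E[r] = -0.178401, running G = -3.085343
t=6: π = [0.1985, 0.1460, 0.1921, 0.1677, 0.1498, 0.1460], E[r] = -1.0615, γ^t·E[r] = -0.124880, running G = -3.210223
t=7: π = [0.1985, 0.1460, 0.1921, 0.1677, 0.1498, 0.1460], E[r] = -1.0615, γ^t·E[r] = -0.087416, running G = -3.297639
t=8: π = [0.1985, 0.1460, 0.1921, 0.1677, 0.1498, 0.1460], E[r] = -1.0615, γ^t·E[r] = -0.061191, running G = -3.358830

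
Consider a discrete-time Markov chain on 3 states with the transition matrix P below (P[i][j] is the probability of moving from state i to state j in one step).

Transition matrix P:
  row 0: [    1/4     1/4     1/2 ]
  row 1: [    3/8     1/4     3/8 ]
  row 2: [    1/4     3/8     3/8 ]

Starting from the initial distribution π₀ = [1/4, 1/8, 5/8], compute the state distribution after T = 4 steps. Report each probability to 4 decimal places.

t=0: π = [0.2500, 0.1250, 0.6250]
t=1: π = [0.2656, 0.3281, 0.4063]
t=2: π = [0.2910, 0.3008, 0.4082]
t=3: π = [0.2876, 0.3010, 0.4114]
t=4: π = [0.2876, 0.3014, 0.4109]

π = [0.2876, 0.3014, 0.4109]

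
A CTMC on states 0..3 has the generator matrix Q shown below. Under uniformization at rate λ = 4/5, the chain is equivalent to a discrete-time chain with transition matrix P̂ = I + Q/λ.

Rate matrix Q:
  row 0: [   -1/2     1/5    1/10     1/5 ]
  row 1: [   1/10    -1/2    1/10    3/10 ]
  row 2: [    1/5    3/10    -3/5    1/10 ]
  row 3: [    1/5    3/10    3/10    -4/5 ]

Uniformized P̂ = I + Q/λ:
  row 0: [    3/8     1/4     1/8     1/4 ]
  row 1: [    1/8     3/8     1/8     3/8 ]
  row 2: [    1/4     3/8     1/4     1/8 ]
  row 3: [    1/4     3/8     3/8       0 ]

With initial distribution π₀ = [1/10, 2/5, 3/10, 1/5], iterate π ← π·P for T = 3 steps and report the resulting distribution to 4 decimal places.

π = [0.2354, 0.3461, 0.2045, 0.2141]

t=0: π = [0.1000, 0.4000, 0.3000, 0.2000]
t=1: π = [0.2125, 0.3625, 0.2125, 0.2125]
t=2: π = [0.2313, 0.3484, 0.2047, 0.2156]
t=3: π = [0.2354, 0.3461, 0.2045, 0.2141]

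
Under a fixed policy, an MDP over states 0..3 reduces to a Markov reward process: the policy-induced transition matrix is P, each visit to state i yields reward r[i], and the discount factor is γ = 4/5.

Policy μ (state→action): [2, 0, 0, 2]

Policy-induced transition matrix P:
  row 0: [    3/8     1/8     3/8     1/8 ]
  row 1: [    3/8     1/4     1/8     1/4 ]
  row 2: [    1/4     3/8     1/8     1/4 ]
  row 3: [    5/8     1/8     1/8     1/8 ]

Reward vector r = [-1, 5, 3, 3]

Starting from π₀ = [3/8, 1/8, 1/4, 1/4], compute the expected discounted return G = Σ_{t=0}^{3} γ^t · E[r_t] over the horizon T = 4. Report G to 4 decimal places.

t=0: π = [0.3750, 0.1250, 0.2500, 0.2500], E[r] = 1.7500, γ^t·E[r] = 1.750000, running G = 1.750000
t=1: π = [0.4063, 0.2031, 0.2188, 0.1719], E[r] = 1.7813, γ^t·E[r] = 1.425000, running G = 3.175000
t=2: π = [0.3906, 0.2051, 0.2266, 0.1777], E[r] = 1.8477, γ^t·E[r] = 1.182500, running G = 4.357500
t=3: π = [0.3911, 0.2073, 0.2227, 0.1790], E[r] = 1.8501, γ^t·E[r] = 0.947250, running G = 5.304750

G = 5.3048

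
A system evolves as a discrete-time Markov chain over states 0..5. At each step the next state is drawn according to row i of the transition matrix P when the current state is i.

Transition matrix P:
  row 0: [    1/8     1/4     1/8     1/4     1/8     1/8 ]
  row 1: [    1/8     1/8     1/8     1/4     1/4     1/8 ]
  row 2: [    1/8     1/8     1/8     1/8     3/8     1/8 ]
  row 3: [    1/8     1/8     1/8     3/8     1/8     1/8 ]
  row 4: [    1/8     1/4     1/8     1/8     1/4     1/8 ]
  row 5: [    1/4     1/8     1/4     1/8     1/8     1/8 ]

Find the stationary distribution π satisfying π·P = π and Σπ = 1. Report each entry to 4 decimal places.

π = [0.1406, 0.1685, 0.1406, 0.2182, 0.2071, 0.1250]

Balance equations π_j = Σ_i π_i·P[i][j]:
  π_0 = 1/8·π_0 + 1/8·π_1 + 1/8·π_2 + 1/8·π_3 + 1/8·π_4 + 1/4·π_5
  π_1 = 1/4·π_0 + 1/8·π_1 + 1/8·π_2 + 1/8·π_3 + 1/4·π_4 + 1/8·π_5
  π_2 = 1/8·π_0 + 1/8·π_1 + 1/8·π_2 + 1/8·π_3 + 1/8·π_4 + 1/4·π_5
  π_3 = 1/4·π_0 + 1/4·π_1 + 1/8·π_2 + 3/8·π_3 + 1/8·π_4 + 1/8·π_5
  π_4 = 1/8·π_0 + 1/4·π_1 + 3/8·π_2 + 1/8·π_3 + 1/4·π_4 + 1/8·π_5
  normalize: π_0 + π_1 + π_2 + π_3 + π_4 + π_5 = 1
Solving the linear system gives exactly π = [9/64, 593/3520, 9/64, 12/55, 729/3520, 1/8].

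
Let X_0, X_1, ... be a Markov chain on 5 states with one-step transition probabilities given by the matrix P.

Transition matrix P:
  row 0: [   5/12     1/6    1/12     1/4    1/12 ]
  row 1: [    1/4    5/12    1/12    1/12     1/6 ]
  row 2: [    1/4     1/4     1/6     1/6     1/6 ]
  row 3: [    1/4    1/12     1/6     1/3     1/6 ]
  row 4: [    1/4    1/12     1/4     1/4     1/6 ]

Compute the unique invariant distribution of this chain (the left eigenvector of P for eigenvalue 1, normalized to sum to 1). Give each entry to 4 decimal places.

π = [0.3000, 0.1968, 0.1371, 0.2245, 0.1417]

Balance equations π_j = Σ_i π_i·P[i][j]:
  π_0 = 5/12·π_0 + 1/4·π_1 + 1/4·π_2 + 1/4·π_3 + 1/4·π_4
  π_1 = 1/6·π_0 + 5/12·π_1 + 1/4·π_2 + 1/12·π_3 + 1/12·π_4
  π_2 = 1/12·π_0 + 1/12·π_1 + 1/6·π_2 + 1/6·π_3 + 1/4·π_4
  π_3 = 1/4·π_0 + 1/12·π_1 + 1/6·π_2 + 1/3·π_3 + 1/4·π_4
  normalize: π_0 + π_1 + π_2 + π_3 + π_4 = 1
Solving the linear system gives exactly π = [3/10, 1157/5880, 403/2940, 11/49, 17/120].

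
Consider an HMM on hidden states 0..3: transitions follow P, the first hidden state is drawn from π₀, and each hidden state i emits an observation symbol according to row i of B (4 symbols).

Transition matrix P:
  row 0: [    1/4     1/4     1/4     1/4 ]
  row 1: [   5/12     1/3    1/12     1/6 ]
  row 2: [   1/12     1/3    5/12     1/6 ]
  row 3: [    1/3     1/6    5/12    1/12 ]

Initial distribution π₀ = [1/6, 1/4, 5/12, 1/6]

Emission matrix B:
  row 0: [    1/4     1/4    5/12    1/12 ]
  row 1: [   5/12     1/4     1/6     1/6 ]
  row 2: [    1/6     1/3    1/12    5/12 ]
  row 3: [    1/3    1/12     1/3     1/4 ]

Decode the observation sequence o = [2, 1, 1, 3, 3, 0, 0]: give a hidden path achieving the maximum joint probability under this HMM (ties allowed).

path = [3, 2, 2, 2, 2, 1, 1]

t=0: δ = [6.944e-02, 4.167e-02, 3.472e-02, 5.556e-02]  (obs o_0=2)
t=1: δ = [4.630e-03, 4.340e-03, 7.716e-03, 1.447e-03]  ψ = [3, 0, 3, 0]  (obs o_1=1)
t=2: δ = [4.521e-04, 6.430e-04, 1.072e-03, 1.072e-04]  ψ = [1, 2, 2, 2]  (obs o_2=1)
t=3: δ = [2.233e-05, 5.954e-05, 1.861e-04, 4.465e-05]  ψ = [1, 2, 2, 2]  (obs o_3=3)
t=4: δ = [2.067e-06, 1.034e-05, 3.230e-05, 7.752e-06]  ψ = [1, 2, 2, 2]  (obs o_4=3)
t=5: δ = [1.077e-06, 4.486e-06, 2.243e-06, 1.795e-06]  ψ = [1, 2, 2, 2]  (obs o_5=0)
t=6: δ = [4.673e-07, 6.231e-07, 1.558e-07, 2.492e-07]  ψ = [1, 1, 2, 1]  (obs o_6=0)
backtrack: best end state = 1; path = [3, 2, 2, 2, 2, 1, 1]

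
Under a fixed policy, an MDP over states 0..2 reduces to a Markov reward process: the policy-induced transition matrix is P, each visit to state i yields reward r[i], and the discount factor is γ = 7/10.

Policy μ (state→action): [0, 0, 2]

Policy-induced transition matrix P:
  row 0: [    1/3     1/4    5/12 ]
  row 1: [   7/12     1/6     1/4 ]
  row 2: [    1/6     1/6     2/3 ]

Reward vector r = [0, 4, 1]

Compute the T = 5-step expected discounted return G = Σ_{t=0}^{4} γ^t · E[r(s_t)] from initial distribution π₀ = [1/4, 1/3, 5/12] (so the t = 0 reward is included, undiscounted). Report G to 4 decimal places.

G = 3.9749

t=0: π = [0.2500, 0.3333, 0.4167], E[r] = 1.7500, γ^t·E[r] = 1.750000, running G = 1.750000
t=1: π = [0.3472, 0.1875, 0.4653], E[r] = 1.2153, γ^t·E[r] = 0.850694, running G = 2.600694
t=2: π = [0.3027, 0.1956, 0.5017], E[r] = 1.2841, γ^t·E[r] = 0.629230, running G = 3.229925
t=3: π = [0.2986, 0.1919, 0.5095], E[r] = 1.2771, γ^t·E[r] = 0.438030, running G = 3.667954
t=4: π = [0.2964, 0.1916, 0.5121], E[r] = 1.2783, γ^t·E[r] = 0.306911, running G = 3.974866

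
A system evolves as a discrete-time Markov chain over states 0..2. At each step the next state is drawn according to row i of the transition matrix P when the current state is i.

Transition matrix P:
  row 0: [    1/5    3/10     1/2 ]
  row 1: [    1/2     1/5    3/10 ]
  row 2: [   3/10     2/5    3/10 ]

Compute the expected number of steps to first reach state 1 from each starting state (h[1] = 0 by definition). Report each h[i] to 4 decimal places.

First-step conditioning: h[1] = 0; for i ≠ 1, h[i] = 1 + Σ_k P[i][k]·h[k].
  h[0] = 1 + 1/5·h[0] + 1/2·h[2]
  h[2] = 1 + 3/10·h[0] + 3/10·h[2]
Solving the 2×2 linear system over states ≠ 1 gives exactly h = [120/41, 0, 110/41] (h[1] = 0 is the target).

h = [2.9268, 0.0000, 2.6829]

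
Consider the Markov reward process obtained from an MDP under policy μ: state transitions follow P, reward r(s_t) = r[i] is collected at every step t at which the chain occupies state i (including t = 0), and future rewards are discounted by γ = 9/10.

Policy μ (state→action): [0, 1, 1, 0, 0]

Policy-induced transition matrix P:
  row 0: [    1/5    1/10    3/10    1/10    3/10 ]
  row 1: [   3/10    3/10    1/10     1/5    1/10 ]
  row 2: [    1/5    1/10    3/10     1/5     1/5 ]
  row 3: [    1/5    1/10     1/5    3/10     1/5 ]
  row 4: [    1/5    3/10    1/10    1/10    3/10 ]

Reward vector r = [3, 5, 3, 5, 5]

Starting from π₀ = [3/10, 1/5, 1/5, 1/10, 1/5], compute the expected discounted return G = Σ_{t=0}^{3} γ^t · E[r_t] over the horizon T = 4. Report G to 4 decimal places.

G = 14.1293

t=0: π = [0.3000, 0.2000, 0.2000, 0.1000, 0.2000], E[r] = 4.0000, γ^t·E[r] = 4.000000, running G = 4.000000
t=1: π = [0.2200, 0.1800, 0.2100, 0.1600, 0.2300], E[r] = 4.1400, γ^t·E[r] = 3.726000, running G = 7.726000
t=2: π = [0.2180, 0.1820, 0.2020, 0.1710, 0.2270], E[r] = 4.1600, γ^t·E[r] = 3.369600, running G = 11.095600
t=3: π = [0.2182, 0.1818, 0.2011, 0.1726, 0.2263], E[r] = 4.1614, γ^t·E[r] = 3.033661, running G = 14.129261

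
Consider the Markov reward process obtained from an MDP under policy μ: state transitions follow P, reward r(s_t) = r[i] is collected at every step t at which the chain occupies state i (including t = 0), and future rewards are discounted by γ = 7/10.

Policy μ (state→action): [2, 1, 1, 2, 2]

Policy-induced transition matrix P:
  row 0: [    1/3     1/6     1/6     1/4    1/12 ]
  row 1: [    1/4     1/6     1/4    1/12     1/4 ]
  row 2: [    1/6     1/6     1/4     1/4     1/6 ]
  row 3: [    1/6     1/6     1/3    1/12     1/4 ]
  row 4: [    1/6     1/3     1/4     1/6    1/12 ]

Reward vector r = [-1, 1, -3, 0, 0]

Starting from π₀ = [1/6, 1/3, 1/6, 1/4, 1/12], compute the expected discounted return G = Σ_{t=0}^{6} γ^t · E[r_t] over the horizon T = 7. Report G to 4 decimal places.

t=0: π = [0.1667, 0.3333, 0.1667, 0.2500, 0.0833], E[r] = -0.3333, γ^t·E[r] = -0.333333, running G = -0.333333
t=1: π = [0.2222, 0.1806, 0.2569, 0.1458, 0.1944], E[r] = -0.8125, γ^t·E[r] = -0.568750, running G = -0.902083
t=2: π = [0.2188, 0.1991, 0.2436, 0.1794, 0.1591], E[r] = -0.7506, γ^t·E[r] = -0.367784, running G = -1.269867
t=3: π = [0.2197, 0.1932, 0.2467, 0.1737, 0.1667], E[r] = -0.7667, γ^t·E[r] = -0.262973, running G = -1.532840
t=4: π = [0.2194, 0.1945, 0.2462, 0.1750, 0.1650], E[r] = -0.7634, γ^t·E[r] = -0.183297, running G = -1.716137
t=5: π = [0.2194, 0.1942, 0.2463, 0.1747, 0.1654], E[r] = -0.7642, γ^t·E[r] = -0.128432, running G = -1.844569
t=6: π = [0.2194, 0.1942, 0.2463, 0.1747, 0.1653], E[r] = -0.7640, γ^t·E[r] = -0.089883, running G = -1.934452

G = -1.9345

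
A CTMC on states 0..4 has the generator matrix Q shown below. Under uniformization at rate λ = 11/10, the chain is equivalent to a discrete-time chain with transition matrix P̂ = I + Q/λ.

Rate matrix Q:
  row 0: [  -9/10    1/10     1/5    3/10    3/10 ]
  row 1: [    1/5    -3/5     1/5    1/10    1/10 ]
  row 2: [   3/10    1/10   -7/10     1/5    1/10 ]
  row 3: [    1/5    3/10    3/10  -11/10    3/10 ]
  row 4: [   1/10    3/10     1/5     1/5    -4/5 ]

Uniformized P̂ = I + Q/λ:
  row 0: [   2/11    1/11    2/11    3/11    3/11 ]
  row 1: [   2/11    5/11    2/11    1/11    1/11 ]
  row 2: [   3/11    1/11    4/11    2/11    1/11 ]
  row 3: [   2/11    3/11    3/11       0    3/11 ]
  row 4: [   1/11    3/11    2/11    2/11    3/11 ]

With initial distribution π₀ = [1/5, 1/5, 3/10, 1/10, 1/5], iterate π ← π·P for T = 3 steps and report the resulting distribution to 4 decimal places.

π = [0.1866, 0.2371, 0.2393, 0.1505, 0.1865]

t=0: π = [0.2000, 0.2000, 0.3000, 0.1000, 0.2000]
t=1: π = [0.1909, 0.2182, 0.2455, 0.1636, 0.1818]
t=2: π = [0.1876, 0.2331, 0.2413, 0.1496, 0.1884]
t=3: π = [0.1866, 0.2371, 0.2393, 0.1505, 0.1865]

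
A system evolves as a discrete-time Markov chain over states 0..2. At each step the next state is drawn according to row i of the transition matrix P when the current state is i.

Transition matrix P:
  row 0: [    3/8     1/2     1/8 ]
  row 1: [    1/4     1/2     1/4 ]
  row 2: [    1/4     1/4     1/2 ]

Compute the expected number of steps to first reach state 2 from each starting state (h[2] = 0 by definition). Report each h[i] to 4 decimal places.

First-step conditioning: h[2] = 0; for i ≠ 2, h[i] = 1 + Σ_k P[i][k]·h[k].
  h[0] = 1 + 3/8·h[0] + 1/2·h[1]
  h[1] = 1 + 1/4·h[0] + 1/2·h[1]
Solving the 2×2 linear system over states ≠ 2 gives exactly h = [16/3, 14/3, 0] (h[2] = 0 is the target).

h = [5.3333, 4.6667, 0.0000]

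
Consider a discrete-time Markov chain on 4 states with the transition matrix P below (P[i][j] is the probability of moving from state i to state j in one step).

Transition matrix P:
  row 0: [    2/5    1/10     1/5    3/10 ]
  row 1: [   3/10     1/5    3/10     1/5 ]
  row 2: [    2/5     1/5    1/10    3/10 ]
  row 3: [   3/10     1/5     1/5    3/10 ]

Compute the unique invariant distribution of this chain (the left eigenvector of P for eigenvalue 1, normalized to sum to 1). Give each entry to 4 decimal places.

Balance equations π_j = Σ_i π_i·P[i][j]:
  π_0 = 2/5·π_0 + 3/10·π_1 + 2/5·π_2 + 3/10·π_3
  π_1 = 1/10·π_0 + 1/5·π_1 + 1/5·π_2 + 1/5·π_3
  π_2 = 1/5·π_0 + 3/10·π_1 + 1/10·π_2 + 1/5·π_3
  normalize: π_0 + π_1 + π_2 + π_3 = 1
Solving the linear system gives exactly π = [352/991, 163/991, 195/991, 281/991].

π = [0.3552, 0.1645, 0.1968, 0.2836]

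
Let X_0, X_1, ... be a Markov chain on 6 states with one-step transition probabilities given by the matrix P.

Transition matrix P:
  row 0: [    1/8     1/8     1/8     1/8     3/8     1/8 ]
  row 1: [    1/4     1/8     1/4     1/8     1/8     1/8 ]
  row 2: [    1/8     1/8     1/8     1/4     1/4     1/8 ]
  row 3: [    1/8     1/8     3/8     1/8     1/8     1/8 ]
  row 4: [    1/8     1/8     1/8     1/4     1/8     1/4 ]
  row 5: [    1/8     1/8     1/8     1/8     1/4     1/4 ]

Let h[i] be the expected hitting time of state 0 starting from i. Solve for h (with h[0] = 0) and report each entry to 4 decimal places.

First-step conditioning: h[0] = 0; for i ≠ 0, h[i] = 1 + Σ_k P[i][k]·h[k].
  h[1] = 1 + 1/8·h[1] + 1/4·h[2] + 1/8·h[3] + 1/8·h[4] + 1/8·h[5]
  h[2] = 1 + 1/8·h[1] + 1/8·h[2] + 1/4·h[3] + 1/4·h[4] + 1/8·h[5]
  h[3] = 1 + 1/8·h[1] + 3/8·h[2] + 1/8·h[3] + 1/8·h[4] + 1/8·h[5]
  h[4] = 1 + 1/8·h[1] + 1/8·h[2] + 1/4·h[3] + 1/8·h[4] + 1/4·h[5]
  h[5] = 1 + 1/8·h[1] + 1/8·h[2] + 1/8·h[3] + 1/4·h[4] + 1/4·h[5]
Solving the 5×5 linear system over states ≠ 0 gives exactly h = [0, 56/9, 64/9, 64/9, 64/9, 64/9] (h[0] = 0 is the target).

h = [0.0000, 6.2222, 7.1111, 7.1111, 7.1111, 7.1111]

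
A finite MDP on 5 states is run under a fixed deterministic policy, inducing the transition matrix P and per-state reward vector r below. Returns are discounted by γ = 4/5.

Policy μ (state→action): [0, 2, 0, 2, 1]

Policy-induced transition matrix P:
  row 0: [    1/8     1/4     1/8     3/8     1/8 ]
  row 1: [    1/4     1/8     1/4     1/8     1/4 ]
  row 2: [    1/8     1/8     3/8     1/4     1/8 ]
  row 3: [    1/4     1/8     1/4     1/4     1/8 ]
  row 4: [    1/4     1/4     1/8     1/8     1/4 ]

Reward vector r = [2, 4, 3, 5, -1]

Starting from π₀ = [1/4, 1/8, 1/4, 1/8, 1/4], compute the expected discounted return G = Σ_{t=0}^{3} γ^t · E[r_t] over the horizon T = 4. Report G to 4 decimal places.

G = 7.5270

t=0: π = [0.2500, 0.1250, 0.2500, 0.1250, 0.2500], E[r] = 2.1250, γ^t·E[r] = 2.125000, running G = 2.125000
t=1: π = [0.1875, 0.1875, 0.2188, 0.2344, 0.1719], E[r] = 2.7813, γ^t·E[r] = 2.225000, running G = 4.350000
t=2: π = [0.1992, 0.1699, 0.2324, 0.2285, 0.1699], E[r] = 2.7480, γ^t·E[r] = 1.758750, running G = 6.108750
t=3: π = [0.1960, 0.1711, 0.2329, 0.2324, 0.1675], E[r] = 2.7700, γ^t·E[r] = 1.418250, running G = 7.527000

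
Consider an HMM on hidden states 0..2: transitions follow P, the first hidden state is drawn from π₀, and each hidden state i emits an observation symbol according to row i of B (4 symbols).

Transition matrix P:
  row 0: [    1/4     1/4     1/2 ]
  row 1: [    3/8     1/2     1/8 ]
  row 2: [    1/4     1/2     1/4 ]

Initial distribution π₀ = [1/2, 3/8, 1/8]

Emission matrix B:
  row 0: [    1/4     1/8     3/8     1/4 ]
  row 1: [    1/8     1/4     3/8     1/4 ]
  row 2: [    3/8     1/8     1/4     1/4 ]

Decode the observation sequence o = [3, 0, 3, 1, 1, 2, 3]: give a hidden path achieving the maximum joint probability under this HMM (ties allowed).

t=0: δ = [1.250e-01, 9.375e-02, 3.125e-02]  (obs o_0=3)
t=1: δ = [8.789e-03, 5.859e-03, 2.344e-02]  ψ = [1, 1, 0]  (obs o_1=0)
t=2: δ = [1.465e-03, 2.930e-03, 1.465e-03]  ψ = [2, 2, 2]  (obs o_2=3)
t=3: δ = [1.373e-04, 3.662e-04, 9.155e-05]  ψ = [1, 1, 0]  (obs o_3=1)
t=4: δ = [1.717e-05, 4.578e-05, 8.583e-06]  ψ = [1, 1, 0]  (obs o_4=1)
t=5: δ = [6.437e-06, 8.583e-06, 2.146e-06]  ψ = [1, 1, 0]  (obs o_5=2)
t=6: δ = [8.047e-07, 1.073e-06, 8.047e-07]  ψ = [1, 1, 0]  (obs o_6=3)
backtrack: best end state = 1; path = [0, 2, 1, 1, 1, 1, 1]

path = [0, 2, 1, 1, 1, 1, 1]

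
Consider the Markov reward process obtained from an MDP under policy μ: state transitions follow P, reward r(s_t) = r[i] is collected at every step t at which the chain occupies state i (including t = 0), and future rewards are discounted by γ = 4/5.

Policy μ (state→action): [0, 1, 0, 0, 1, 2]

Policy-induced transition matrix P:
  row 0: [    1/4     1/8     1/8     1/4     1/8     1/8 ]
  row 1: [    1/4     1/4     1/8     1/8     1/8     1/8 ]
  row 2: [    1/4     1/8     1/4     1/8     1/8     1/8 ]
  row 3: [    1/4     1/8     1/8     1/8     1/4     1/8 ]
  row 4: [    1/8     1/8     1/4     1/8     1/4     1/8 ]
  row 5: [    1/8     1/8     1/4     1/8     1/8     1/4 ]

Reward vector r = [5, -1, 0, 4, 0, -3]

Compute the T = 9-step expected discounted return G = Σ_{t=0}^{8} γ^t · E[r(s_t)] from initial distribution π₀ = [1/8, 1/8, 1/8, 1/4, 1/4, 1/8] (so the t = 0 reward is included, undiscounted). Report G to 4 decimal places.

G = 4.6884

t=0: π = [0.1250, 0.1250, 0.1250, 0.2500, 0.2500, 0.1250], E[r] = 1.1250, γ^t·E[r] = 1.125000, running G = 1.125000
t=1: π = [0.2031, 0.1406, 0.1875, 0.1406, 0.1875, 0.1406], E[r] = 1.0156, γ^t·E[r] = 0.812500, running G = 1.937500
t=2: π = [0.2090, 0.1426, 0.1895, 0.1504, 0.1660, 0.1426], E[r] = 1.0762, γ^t·E[r] = 0.688750, running G = 2.626250
t=3: π = [0.2114, 0.1428, 0.1873, 0.1511, 0.1646, 0.1428], E[r] = 1.0903, γ^t·E[r] = 0.558250, running G = 3.184500
t=4: π = [0.2116, 0.1429, 0.1868, 0.1514, 0.1645, 0.1429], E[r] = 1.0922, γ^t·E[r] = 0.447363, running G = 3.631863
t=5: π = [0.2116, 0.1429, 0.1868, 0.1514, 0.1645, 0.1429], E[r] = 1.0923, γ^t·E[r] = 0.357923, running G = 3.989785
t=6: π = [0.2116, 0.1429, 0.1868, 0.1514, 0.1645, 0.1429], E[r] = 1.0923, γ^t·E[r] = 0.286334, running G = 4.276119
t=7: π = [0.2116, 0.1429, 0.1868, 0.1514, 0.1645, 0.1429], E[r] = 1.0923, γ^t·E[r] = 0.229066, running G = 4.505184
t=8: π = [0.2116, 0.1429, 0.1868, 0.1514, 0.1645, 0.1429], E[r] = 1.0923, γ^t·E[r] = 0.183252, running G = 4.688436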